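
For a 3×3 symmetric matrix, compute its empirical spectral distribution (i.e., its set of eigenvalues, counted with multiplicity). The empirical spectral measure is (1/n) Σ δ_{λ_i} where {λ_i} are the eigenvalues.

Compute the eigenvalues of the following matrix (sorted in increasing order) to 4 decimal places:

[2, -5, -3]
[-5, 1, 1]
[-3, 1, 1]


Since M is real symmetric, all three eigenvalues are real; they are the roots of det(λI − M) = λ³ − (tr M) λ² + s λ − det M, where s is the sum of the principal 2×2 minors.
tr M = 2 + 1 + 1 = 4.
s = (2·1 − (-5)²) + (2·1 − (-3)²) + (1·1 − 1²) = -23 + (-7) + 0 = -30.
det M (expand along row 1) = 2·0 − (-5)·(-2) + (-3)·(-2) = -4.
Characteristic polynomial: λ³ − 4λ² − 30λ + 4 = 0.
Substitute λ = y + (tr M)/3 = y + 1.333333 to remove the quadratic term: y³ + p·y + q = 0 with p = s − (tr M)²/3 = -35.333333 and q = −2(tr M)³/27 + (tr M)·s/3 − det M = -40.740741.
Three real roots ⇒ use the trigonometric (Viète) form: r = 2√(−p/3) = 6.863753, φ = arccos(3q/(p·r)) = arccos(0.503969) = 1.042608 rad.
y_k = r·cos(φ/3 − 2πk/3) for k = 0, 1, 2 gives y = 6.453402, -1.202217, -5.251185.
λ_k = y_k + 1.333333 gives λ = 7.7867, 0.1311, -3.9179 (check: the sum is 4.0000 = tr M).

Eigenvalues sorted in increasing order: [-3.9179, 0.1311, 7.7867].


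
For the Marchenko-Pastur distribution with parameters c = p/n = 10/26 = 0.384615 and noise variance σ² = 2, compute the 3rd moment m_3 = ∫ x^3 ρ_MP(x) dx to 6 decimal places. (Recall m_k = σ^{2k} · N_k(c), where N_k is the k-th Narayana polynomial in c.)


E[X³] = σ⁶ (1 + 3c + c²) (third MP moment). With σ² = 2 (so σ⁶ = 8) and c = 10/26 = 0.384615: E[X³] = 8 · (1 + 3·0.384615 + (0.384615)²) = 8 · 2.301775.

So E[X^3] = 18.414201.


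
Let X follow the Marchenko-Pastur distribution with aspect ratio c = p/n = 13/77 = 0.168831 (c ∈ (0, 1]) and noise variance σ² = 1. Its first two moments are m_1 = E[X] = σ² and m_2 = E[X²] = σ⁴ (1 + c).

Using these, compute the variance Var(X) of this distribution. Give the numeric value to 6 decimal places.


m_1 = E[X] = σ² = 1, so m_1² = 1.
m_2 = E[X²] = σ⁴ (1 + c) = 1 · (1 + 0.168831) = 1 · 1.168831 = 1.168831.
(Note m_2 − m_1² simplifies to c · σ⁴ = 0.168831 · 1.)

Var(X) = m_2 − m_1² = 1.168831 − 1 = 0.168831.


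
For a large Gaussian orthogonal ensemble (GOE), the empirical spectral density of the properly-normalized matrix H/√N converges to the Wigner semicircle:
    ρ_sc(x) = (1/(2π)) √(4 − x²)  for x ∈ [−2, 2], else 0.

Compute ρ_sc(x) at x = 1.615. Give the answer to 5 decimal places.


ρ_sc(x) = (1/(2π)) √(4 − x²). With x = 1.615:
  4 − x² = 4 − (1.615)² = 4 − 2.608225 = 1.391775.
  √(4 − x²) = 1.179735.
  1/(2π) = 0.159155.
  ρ_sc(1.615) = 0.159155 · 1.179735 = 0.187761.

Rounded to 5 decimal places: ρ_sc(1.615) ≈ 0.18776.


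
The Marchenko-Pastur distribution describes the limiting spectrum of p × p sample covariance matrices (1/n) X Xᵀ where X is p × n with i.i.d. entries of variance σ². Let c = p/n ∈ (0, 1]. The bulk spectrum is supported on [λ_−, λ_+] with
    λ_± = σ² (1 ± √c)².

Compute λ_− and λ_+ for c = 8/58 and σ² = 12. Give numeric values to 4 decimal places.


c = 8/58 = 0.137931; √c = 0.371391.
λ_− = σ² (1 − √c)² = 12 · (1 − 0.371391)² = 12 · (0.628609)² = 4.741796.
λ_+ = σ² (1 + √c)² = 12 · (1 + 0.371391)² = 12 · (1.371391)² = 22.568549.

Rounded to 4 decimal places: λ_− ≈ 4.7418, λ_+ ≈ 22.5685.


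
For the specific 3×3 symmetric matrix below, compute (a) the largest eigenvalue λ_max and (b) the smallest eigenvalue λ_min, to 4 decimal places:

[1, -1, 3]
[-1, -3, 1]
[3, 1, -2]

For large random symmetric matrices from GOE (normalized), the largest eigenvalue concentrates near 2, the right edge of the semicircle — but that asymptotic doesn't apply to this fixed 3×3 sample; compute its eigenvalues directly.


Since M is real symmetric, all three eigenvalues are real; they are the roots of det(λI − M) = λ³ − (tr M) λ² + s λ − det M, where s is the sum of the principal 2×2 minors.
tr M = 1 + (-3) + (-2) = -4.
s = (1·(-3) − (-1)²) + (1·(-2) − 3²) + ((-3)·(-2) − 1²) = -4 + (-11) + 5 = -10.
det M (expand along row 1) = 1·5 − (-1)·(-1) + 3·8 = 28.
Characteristic polynomial: λ³ + 4λ² − 10λ − 28 = 0.
Substitute λ = y + (tr M)/3 = y − 1.333333 to remove the quadratic term: y³ + p·y + q = 0 with p = s − (tr M)²/3 = -15.333333 and q = −2(tr M)³/27 + (tr M)·s/3 − det M = -9.925926.
Three real roots ⇒ use the trigonometric (Viète) form: r = 2√(−p/3) = 4.521553, φ = arccos(3q/(p·r)) = arccos(0.429505) = 1.126852 rad.
y_k = r·cos(φ/3 − 2πk/3) for k = 0, 1, 2 gives y = 4.206317, -0.666667, -3.539650.
λ_k = y_k − 1.333333 gives λ = 2.8730, -2.0000, -4.8730 (check: the sum is -4.0000 = tr M).

Hence λ_max = 2.8730 and λ_min = -4.8730.


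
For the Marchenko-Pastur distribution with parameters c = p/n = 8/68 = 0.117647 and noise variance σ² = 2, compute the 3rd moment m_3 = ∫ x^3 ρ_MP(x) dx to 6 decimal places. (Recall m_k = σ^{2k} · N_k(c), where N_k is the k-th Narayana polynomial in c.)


E[X³] = σ⁶ (1 + 3c + c²) (third MP moment). With σ² = 2 (so σ⁶ = 8) and c = 8/68 = 0.117647: E[X³] = 8 · (1 + 3·0.117647 + (0.117647)²) = 8 · 1.366782.

So E[X^3] = 10.934256.


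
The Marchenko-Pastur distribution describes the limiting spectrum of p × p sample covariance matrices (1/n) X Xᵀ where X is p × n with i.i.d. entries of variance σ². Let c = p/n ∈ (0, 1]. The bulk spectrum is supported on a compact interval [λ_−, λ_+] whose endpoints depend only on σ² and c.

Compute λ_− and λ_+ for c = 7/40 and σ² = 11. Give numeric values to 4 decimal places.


c = 7/40 = 0.175000; √c = 0.418330.
λ_− = σ² (1 − √c)² = 11 · (1 − 0.418330)² = 11 · (0.581670)² = 3.721740.
λ_+ = σ² (1 + √c)² = 11 · (1 + 0.418330)² = 11 · (1.418330)² = 22.128260.

Rounded to 4 decimal places: λ_− ≈ 3.7217, λ_+ ≈ 22.1283.


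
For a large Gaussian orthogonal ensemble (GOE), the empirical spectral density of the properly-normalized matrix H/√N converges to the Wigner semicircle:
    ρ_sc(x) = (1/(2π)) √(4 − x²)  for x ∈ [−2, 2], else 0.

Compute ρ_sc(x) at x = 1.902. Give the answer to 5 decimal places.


ρ_sc(x) = (1/(2π)) √(4 − x²). With x = 1.902:
  4 − x² = 4 − (1.902)² = 4 − 3.617604 = 0.382396.
  √(4 − x²) = 0.618382.
  1/(2π) = 0.159155.
  ρ_sc(1.902) = 0.159155 · 0.618382 = 0.098419.

Rounded to 5 decimal places: ρ_sc(1.902) ≈ 0.09842.


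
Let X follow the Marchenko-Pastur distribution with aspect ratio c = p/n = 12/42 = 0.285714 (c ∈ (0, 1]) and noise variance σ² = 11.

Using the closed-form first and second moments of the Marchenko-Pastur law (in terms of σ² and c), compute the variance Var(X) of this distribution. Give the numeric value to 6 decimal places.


Recall the MP moments m_1 = E[X] = σ² and m_2 = E[X²] = σ⁴ (1 + c).
m_1 = E[X] = σ² = 11, so m_1² = 121.
m_2 = E[X²] = σ⁴ (1 + c) = 121 · (1 + 0.285714) = 121 · 1.285714 = 155.571429.
(Note m_2 − m_1² simplifies to c · σ⁴ = 0.285714 · 121.)

Var(X) = m_2 − m_1² = 155.571429 − 121 = 34.571429.


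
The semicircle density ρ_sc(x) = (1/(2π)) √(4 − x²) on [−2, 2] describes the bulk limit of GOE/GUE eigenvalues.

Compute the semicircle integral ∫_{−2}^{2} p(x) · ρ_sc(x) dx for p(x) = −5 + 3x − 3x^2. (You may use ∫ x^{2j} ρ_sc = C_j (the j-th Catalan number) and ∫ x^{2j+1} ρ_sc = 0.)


Write p(x) = Σ a_i x^i, split into monomials and integrate each against ρ_sc separately.
Using ∫ x^{2j} ρ_sc = C_j = (1/(j+1)) C(2j, j) (Catalan numbers) and ∫ x^{2j+1} ρ_sc = 0 (odd monomials vanish by symmetry):
  i = 0 (even): a_0 · C_{0} = -5 · 1 = -5
  i = 1 (odd): ∫ x^1 ρ_sc = 0 (vanishes)
  i = 2 (even): a_2 · C_{1} = -3 · 1 = -3

Summing the contributions: ∫_{−2}^{2} p(x) ρ_sc(x) dx = (-5) + (-3) = -8.


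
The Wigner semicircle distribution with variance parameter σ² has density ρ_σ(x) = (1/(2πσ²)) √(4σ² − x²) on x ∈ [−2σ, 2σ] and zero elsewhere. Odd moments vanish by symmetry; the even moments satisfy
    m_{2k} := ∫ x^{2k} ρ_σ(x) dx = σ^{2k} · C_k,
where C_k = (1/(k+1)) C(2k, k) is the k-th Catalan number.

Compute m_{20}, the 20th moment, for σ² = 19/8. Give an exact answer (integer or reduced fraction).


By the scaled semicircle moment identity, m_{2k} = σ^{2k} · C_k with k = 10.
C_10 = (1/(k+1)) · C(2k, k) = (1/11) · C(20, 10) = (1/11) · 184756 = 16796.
σ^{2k} = (σ²)^k = (19/8)^10 = 6131066257801/1073741824.

Therefore m_{20} = σ^{20} · C_10 = (6131066257801/1073741824) · 16796 = 25744347216506399/268435456.


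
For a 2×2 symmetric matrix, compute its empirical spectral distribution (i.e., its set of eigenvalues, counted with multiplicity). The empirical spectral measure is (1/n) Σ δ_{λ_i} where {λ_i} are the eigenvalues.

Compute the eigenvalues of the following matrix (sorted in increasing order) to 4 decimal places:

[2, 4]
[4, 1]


Since M is real symmetric, both eigenvalues are real; they are the roots of det(λI − M) = λ² − (tr M) λ + det M.
tr M = 2 + 1 = 3.
det M = 2·1 − 4² = 2 − 16 = -14.
Characteristic polynomial: λ² − 3λ − 14 = 0.
Discriminant Δ = (tr M)² − 4·det M = 9 − (-56) = 65; √Δ = 8.062258.
λ = (tr M ± √Δ)/2 = (3 ± 8.062258)/2, giving (tr M − √Δ)/2 = -2.5311 and (tr M + √Δ)/2 = 5.5311.

Eigenvalues sorted in increasing order: [-2.5311, 5.5311].


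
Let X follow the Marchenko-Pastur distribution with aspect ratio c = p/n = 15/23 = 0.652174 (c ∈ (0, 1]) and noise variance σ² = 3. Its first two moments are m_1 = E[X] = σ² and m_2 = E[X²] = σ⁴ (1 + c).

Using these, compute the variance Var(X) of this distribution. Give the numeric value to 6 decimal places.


m_1 = E[X] = σ² = 3, so m_1² = 9.
m_2 = E[X²] = σ⁴ (1 + c) = 9 · (1 + 0.652174) = 9 · 1.652174 = 14.869565.
(Note m_2 − m_1² simplifies to c · σ⁴ = 0.652174 · 9.)

Var(X) = m_2 − m_1² = 14.869565 − 9 = 5.869565.


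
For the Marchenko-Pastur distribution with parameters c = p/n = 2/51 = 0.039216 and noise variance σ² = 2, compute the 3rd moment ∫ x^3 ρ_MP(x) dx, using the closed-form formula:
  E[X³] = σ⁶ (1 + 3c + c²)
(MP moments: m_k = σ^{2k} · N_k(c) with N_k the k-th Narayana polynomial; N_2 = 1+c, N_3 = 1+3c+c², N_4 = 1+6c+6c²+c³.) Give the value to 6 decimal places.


E[X³] = σ⁶ (1 + 3c + c²) (third MP moment). With σ² = 2 (so σ⁶ = 8) and c = 2/51 = 0.039216: E[X³] = 8 · (1 + 3·0.039216 + (0.039216)²) = 8 · 1.119185.

So E[X^3] = 8.953479.


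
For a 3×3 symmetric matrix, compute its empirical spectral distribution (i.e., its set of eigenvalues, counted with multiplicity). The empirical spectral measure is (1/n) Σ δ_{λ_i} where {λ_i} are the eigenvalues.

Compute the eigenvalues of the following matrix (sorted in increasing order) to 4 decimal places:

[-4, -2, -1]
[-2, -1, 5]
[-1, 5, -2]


Since M is real symmetric, all three eigenvalues are real; they are the roots of det(λI − M) = λ³ − (tr M) λ² + s λ − det M, where s is the sum of the principal 2×2 minors.
tr M = -4 + (-1) + (-2) = -7.
s = ((-4)·(-1) − (-2)²) + ((-4)·(-2) − (-1)²) + ((-1)·(-2) − 5²) = 0 + 7 + (-23) = -16.
det M (expand along row 1) = (-4)·(-23) − (-2)·9 + (-1)·(-11) = 121.
Characteristic polynomial: λ³ + 7λ² − 16λ − 121 = 0.
Substitute λ = y + (tr M)/3 = y − 2.333333 to remove the quadratic term: y³ + p·y + q = 0 with p = s − (tr M)²/3 = -32.333333 and q = −2(tr M)³/27 + (tr M)·s/3 − det M = -58.259259.
Three real roots ⇒ use the trigonometric (Viète) form: r = 2√(−p/3) = 6.565905, φ = arccos(3q/(p·r)) = arccos(0.823268) = 0.603652 rad.
y_k = r·cos(φ/3 − 2πk/3) for k = 0, 1, 2 gives y = 6.433431, -2.080250, -4.353181.
λ_k = y_k − 2.333333 gives λ = 4.1001, -4.4136, -6.6865 (check: the sum is -7.0000 = tr M).

Eigenvalues sorted in increasing order: [-6.6865, -4.4136, 4.1001].


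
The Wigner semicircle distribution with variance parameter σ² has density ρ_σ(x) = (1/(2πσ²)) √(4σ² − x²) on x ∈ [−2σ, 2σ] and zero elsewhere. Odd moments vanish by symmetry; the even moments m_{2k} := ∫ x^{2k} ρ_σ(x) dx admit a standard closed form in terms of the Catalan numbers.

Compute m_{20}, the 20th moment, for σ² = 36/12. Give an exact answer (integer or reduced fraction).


By the scaled semicircle moment identity, m_{2k} = σ^{2k} · C_k with k = 10.
C_10 = (1/(k+1)) · C(2k, k) = (1/11) · C(20, 10) = (1/11) · 184756 = 16796.
σ^{2k} = (σ²)^k = (36/12)^10 = 59049.

Therefore m_{20} = σ^{20} · C_10 = 59049 · 16796 = 991787004.


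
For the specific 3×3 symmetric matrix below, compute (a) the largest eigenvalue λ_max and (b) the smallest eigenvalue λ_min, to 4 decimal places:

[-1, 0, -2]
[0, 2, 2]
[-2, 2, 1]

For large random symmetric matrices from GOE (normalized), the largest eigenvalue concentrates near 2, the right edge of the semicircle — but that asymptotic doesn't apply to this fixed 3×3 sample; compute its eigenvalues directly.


Since M is real symmetric, all three eigenvalues are real; they are the roots of det(λI − M) = λ³ − (tr M) λ² + s λ − det M, where s is the sum of the principal 2×2 minors.
tr M = -1 + 2 + 1 = 2.
s = ((-1)·2 − 0²) + ((-1)·1 − (-2)²) + (2·1 − 2²) = -2 + (-5) + (-2) = -9.
det M (expand along row 1) = (-1)·(-2) − 0·4 + (-2)·4 = -6.
Characteristic polynomial: λ³ − 2λ² − 9λ + 6 = 0.
Substitute λ = y + (tr M)/3 = y + 0.666667 to remove the quadratic term: y³ + p·y + q = 0 with p = s − (tr M)²/3 = -10.333333 and q = −2(tr M)³/27 + (tr M)·s/3 − det M = -0.592593.
Three real roots ⇒ use the trigonometric (Viète) form: r = 2√(−p/3) = 3.711843, φ = arccos(3q/(p·r)) = arccos(0.046350) = 1.524430 rad.
y_k = r·cos(φ/3 − 2πk/3) for k = 0, 1, 2 gives y = 3.242849, -0.057366, -3.185483.
λ_k = y_k + 0.666667 gives λ = 3.9095, 0.6093, -2.5188 (check: the sum is 2.0000 = tr M).

Hence λ_max = 3.9095 and λ_min = -2.5188.


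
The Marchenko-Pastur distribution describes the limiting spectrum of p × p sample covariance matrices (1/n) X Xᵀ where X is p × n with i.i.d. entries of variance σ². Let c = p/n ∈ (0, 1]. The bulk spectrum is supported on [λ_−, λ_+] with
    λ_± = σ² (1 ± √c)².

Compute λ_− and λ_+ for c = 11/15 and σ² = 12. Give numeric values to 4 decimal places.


c = 11/15 = 0.733333; √c = 0.856349.
λ_− = σ² (1 − √c)² = 12 · (1 − 0.856349)² = 12 · (0.143651)² = 0.247628.
λ_+ = σ² (1 + √c)² = 12 · (1 + 0.856349)² = 12 · (1.856349)² = 41.352372.

Rounded to 4 decimal places: λ_− ≈ 0.2476, λ_+ ≈ 41.3524.


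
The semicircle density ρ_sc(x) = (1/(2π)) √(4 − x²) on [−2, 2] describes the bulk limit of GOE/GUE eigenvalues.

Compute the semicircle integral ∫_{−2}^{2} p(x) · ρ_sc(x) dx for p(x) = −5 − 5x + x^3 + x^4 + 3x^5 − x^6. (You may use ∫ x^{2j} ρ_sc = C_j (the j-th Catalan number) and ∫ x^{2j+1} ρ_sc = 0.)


Write p(x) = Σ a_i x^i, split into monomials and integrate each against ρ_sc separately.
Using ∫ x^{2j} ρ_sc = C_j = (1/(j+1)) C(2j, j) (Catalan numbers) and ∫ x^{2j+1} ρ_sc = 0 (odd monomials vanish by symmetry):
  i = 0 (even): a_0 · C_{0} = -5 · 1 = -5
  i = 1 (odd): ∫ x^1 ρ_sc = 0 (vanishes)
  i = 3 (odd): ∫ x^3 ρ_sc = 0 (vanishes)
  i = 4 (even): a_4 · C_{2} = 1 · 2 = 2
  i = 5 (odd): ∫ x^5 ρ_sc = 0 (vanishes)
  i = 6 (even): a_6 · C_{3} = -1 · 5 = -5

Summing the contributions: ∫_{−2}^{2} p(x) ρ_sc(x) dx = (-5) + 2 + (-5) = -8.


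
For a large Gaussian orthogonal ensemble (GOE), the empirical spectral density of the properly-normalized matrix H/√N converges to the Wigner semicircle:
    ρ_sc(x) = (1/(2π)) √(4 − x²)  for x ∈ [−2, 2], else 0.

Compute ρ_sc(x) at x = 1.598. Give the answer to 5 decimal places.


ρ_sc(x) = (1/(2π)) √(4 − x²). With x = 1.598:
  4 − x² = 4 − (1.598)² = 4 − 2.553604 = 1.446396.
  √(4 − x²) = 1.202662.
  1/(2π) = 0.159155.
  ρ_sc(1.598) = 0.159155 · 1.202662 = 0.191410.

Rounded to 5 decimal places: ρ_sc(1.598) ≈ 0.19141.


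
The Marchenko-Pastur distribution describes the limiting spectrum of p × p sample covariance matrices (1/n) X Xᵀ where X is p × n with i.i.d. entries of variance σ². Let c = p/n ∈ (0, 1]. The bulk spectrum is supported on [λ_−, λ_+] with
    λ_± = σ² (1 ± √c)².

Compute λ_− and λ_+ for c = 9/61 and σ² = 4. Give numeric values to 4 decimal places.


c = 9/61 = 0.147541; √c = 0.384111.
λ_− = σ² (1 − √c)² = 4 · (1 − 0.384111)² = 4 · (0.615889)² = 1.517279.
λ_+ = σ² (1 + √c)² = 4 · (1 + 0.384111)² = 4 · (1.384111)² = 7.663049.

Rounded to 4 decimal places: λ_− ≈ 1.5173, λ_+ ≈ 7.6630.


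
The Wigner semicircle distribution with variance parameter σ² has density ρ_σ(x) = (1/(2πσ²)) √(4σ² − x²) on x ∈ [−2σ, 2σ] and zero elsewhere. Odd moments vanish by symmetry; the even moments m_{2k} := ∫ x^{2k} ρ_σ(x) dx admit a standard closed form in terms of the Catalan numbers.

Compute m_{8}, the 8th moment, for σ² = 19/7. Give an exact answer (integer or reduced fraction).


By the scaled semicircle moment identity, m_{2k} = σ^{2k} · C_k with k = 4.
C_4 = (1/(k+1)) · C(2k, k) = (1/5) · C(8, 4) = (1/5) · 70 = 14.
σ^{2k} = (σ²)^k = (19/7)^4 = 130321/2401.

Therefore m_{8} = σ^{8} · C_4 = (130321/2401) · 14 = 260642/343.


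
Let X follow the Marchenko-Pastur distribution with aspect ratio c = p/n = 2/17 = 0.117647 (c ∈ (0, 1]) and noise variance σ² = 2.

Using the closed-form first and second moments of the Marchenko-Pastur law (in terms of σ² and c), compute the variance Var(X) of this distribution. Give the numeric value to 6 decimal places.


Recall the MP moments m_1 = E[X] = σ² and m_2 = E[X²] = σ⁴ (1 + c).
m_1 = E[X] = σ² = 2, so m_1² = 4.
m_2 = E[X²] = σ⁴ (1 + c) = 4 · (1 + 0.117647) = 4 · 1.117647 = 4.470588.
(Note m_2 − m_1² simplifies to c · σ⁴ = 0.117647 · 4.)

Var(X) = m_2 − m_1² = 4.470588 − 4 = 0.470588.


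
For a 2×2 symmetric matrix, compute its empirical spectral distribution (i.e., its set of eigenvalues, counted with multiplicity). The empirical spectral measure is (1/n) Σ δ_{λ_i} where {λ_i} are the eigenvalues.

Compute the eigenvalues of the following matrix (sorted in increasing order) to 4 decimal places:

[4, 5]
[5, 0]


Since M is real symmetric, both eigenvalues are real; they are the roots of det(λI − M) = λ² − (tr M) λ + det M.
tr M = 4 + 0 = 4.
det M = 4·0 − 5² = 0 − 25 = -25.
Characteristic polynomial: λ² − 4λ − 25 = 0.
Discriminant Δ = (tr M)² − 4·det M = 16 − (-100) = 116; √Δ = 10.770330.
λ = (tr M ± √Δ)/2 = (4 ± 10.770330)/2, giving (tr M − √Δ)/2 = -3.3852 and (tr M + √Δ)/2 = 7.3852.

Eigenvalues sorted in increasing order: [-3.3852, 7.3852].


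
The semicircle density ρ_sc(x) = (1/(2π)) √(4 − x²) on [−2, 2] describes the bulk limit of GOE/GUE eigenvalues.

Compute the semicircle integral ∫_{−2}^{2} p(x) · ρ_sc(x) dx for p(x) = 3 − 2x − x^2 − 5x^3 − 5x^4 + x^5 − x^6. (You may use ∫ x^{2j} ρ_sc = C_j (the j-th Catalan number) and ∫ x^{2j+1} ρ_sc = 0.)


Write p(x) = Σ a_i x^i, split into monomials and integrate each against ρ_sc separately.
Using ∫ x^{2j} ρ_sc = C_j = (1/(j+1)) C(2j, j) (Catalan numbers) and ∫ x^{2j+1} ρ_sc = 0 (odd monomials vanish by symmetry):
  i = 0 (even): a_0 · C_{0} = 3 · 1 = 3
  i = 1 (odd): ∫ x^1 ρ_sc = 0 (vanishes)
  i = 2 (even): a_2 · C_{1} = -1 · 1 = -1
  i = 3 (odd): ∫ x^3 ρ_sc = 0 (vanishes)
  i = 4 (even): a_4 · C_{2} = -5 · 2 = -10
  i = 5 (odd): ∫ x^5 ρ_sc = 0 (vanishes)
  i = 6 (even): a_6 · C_{3} = -1 · 5 = -5

Summing the contributions: ∫_{−2}^{2} p(x) ρ_sc(x) dx = 3 + (-1) + (-10) + (-5) = -13.


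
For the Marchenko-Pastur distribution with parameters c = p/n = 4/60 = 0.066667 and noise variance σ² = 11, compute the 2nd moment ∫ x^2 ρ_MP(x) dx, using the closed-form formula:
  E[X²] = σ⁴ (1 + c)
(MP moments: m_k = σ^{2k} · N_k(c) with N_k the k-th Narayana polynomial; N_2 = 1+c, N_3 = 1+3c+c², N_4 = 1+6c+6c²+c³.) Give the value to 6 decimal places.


E[X²] = σ⁴ (1 + c) (second MP moment). With σ² = 11 (so σ⁴ = 121) and c = 4/60 = 0.066667: E[X²] = 121 · (1 + 0.066667) = 121 · 1.066667.

So E[X^2] = 129.066667.


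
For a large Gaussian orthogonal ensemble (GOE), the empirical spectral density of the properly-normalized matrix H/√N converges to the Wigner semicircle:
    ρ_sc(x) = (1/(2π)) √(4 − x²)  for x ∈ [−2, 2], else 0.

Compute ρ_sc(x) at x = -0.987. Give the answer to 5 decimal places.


ρ_sc(x) = (1/(2π)) √(4 − x²). With x = -0.987:
  4 − x² = 4 − (-0.987)² = 4 − 0.974169 = 3.025831.
  √(4 − x²) = 1.739492.
  1/(2π) = 0.159155.
  ρ_sc(-0.987) = 0.159155 · 1.739492 = 0.276849.

Rounded to 5 decimal places: ρ_sc(-0.987) ≈ 0.27685.


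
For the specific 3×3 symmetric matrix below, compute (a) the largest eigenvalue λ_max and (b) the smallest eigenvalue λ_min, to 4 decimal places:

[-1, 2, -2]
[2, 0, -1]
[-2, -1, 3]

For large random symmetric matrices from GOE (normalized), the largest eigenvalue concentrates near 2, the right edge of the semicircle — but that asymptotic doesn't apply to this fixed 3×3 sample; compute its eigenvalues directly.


Since M is real symmetric, all three eigenvalues are real; they are the roots of det(λI − M) = λ³ − (tr M) λ² + s λ − det M, where s is the sum of the principal 2×2 minors.
tr M = -1 + 0 + 3 = 2.
s = ((-1)·0 − 2²) + ((-1)·3 − (-2)²) + (0·3 − (-1)²) = -4 + (-7) + (-1) = -12.
det M (expand along row 1) = (-1)·(-1) − 2·4 + (-2)·(-2) = -3.
Characteristic polynomial: λ³ − 2λ² − 12λ + 3 = 0.
Substitute λ = y + (tr M)/3 = y + 0.666667 to remove the quadratic term: y³ + p·y + q = 0 with p = s − (tr M)²/3 = -13.333333 and q = −2(tr M)³/27 + (tr M)·s/3 − det M = -5.592593.
Three real roots ⇒ use the trigonometric (Viète) form: r = 2√(−p/3) = 4.216370, φ = arccos(3q/(p·r)) = arccos(0.298440) = 1.267739 rad.
y_k = r·cos(φ/3 − 2πk/3) for k = 0, 1, 2 gives y = 3.845473, -0.425210, -3.420263.
λ_k = y_k + 0.666667 gives λ = 4.5121, 0.2415, -2.7536 (check: the sum is 2.0000 = tr M).

Hence λ_max = 4.5121 and λ_min = -2.7536.


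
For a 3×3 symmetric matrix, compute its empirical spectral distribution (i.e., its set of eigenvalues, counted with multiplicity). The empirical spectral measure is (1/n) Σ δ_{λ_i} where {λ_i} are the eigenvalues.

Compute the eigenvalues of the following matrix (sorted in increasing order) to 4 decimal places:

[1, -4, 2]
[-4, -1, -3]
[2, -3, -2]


Since M is real symmetric, all three eigenvalues are real; they are the roots of det(λI − M) = λ³ − (tr M) λ² + s λ − det M, where s is the sum of the principal 2×2 minors.
tr M = 1 + (-1) + (-2) = -2.
s = (1·(-1) − (-4)²) + (1·(-2) − 2²) + ((-1)·(-2) − (-3)²) = -17 + (-6) + (-7) = -30.
det M (expand along row 1) = 1·(-7) − (-4)·14 + 2·14 = 77.
Characteristic polynomial: λ³ + 2λ² − 30λ − 77 = 0.
Substitute λ = y + (tr M)/3 = y − 0.666667 to remove the quadratic term: y³ + p·y + q = 0 with p = s − (tr M)²/3 = -31.333333 and q = −2(tr M)³/27 + (tr M)·s/3 − det M = -56.407407.
Three real roots ⇒ use the trigonometric (Viète) form: r = 2√(−p/3) = 6.463573, φ = arccos(3q/(p·r)) = arccos(0.835561) = 0.581643 rad.
y_k = r·cos(φ/3 − 2πk/3) for k = 0, 1, 2 gives y = 6.342471, -2.092749, -4.249721.
λ_k = y_k − 0.666667 gives λ = 5.6758, -2.7594, -4.9164 (check: the sum is -2.0000 = tr M).

Eigenvalues sorted in increasing order: [-4.9164, -2.7594, 5.6758].


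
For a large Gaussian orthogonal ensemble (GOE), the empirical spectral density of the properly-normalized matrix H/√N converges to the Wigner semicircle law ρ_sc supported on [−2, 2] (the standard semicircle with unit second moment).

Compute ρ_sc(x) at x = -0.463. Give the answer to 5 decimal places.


ρ_sc(x) = (1/(2π)) √(4 − x²). With x = -0.463:
  4 − x² = 4 − (-0.463)² = 4 − 0.214369 = 3.785631.
  √(4 − x²) = 1.945670.
  1/(2π) = 0.159155.
  ρ_sc(-0.463) = 0.159155 · 1.945670 = 0.309663.

Rounded to 5 decimal places: ρ_sc(-0.463) ≈ 0.30966.


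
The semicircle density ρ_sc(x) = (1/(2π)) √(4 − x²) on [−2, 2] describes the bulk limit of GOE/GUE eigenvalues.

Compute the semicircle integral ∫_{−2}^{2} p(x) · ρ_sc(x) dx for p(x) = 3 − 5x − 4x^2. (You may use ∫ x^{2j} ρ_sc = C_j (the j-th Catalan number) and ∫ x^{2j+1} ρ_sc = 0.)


Write p(x) = Σ a_i x^i, split into monomials and integrate each against ρ_sc separately.
Using ∫ x^{2j} ρ_sc = C_j = (1/(j+1)) C(2j, j) (Catalan numbers) and ∫ x^{2j+1} ρ_sc = 0 (odd monomials vanish by symmetry):
  i = 0 (even): a_0 · C_{0} = 3 · 1 = 3
  i = 1 (odd): ∫ x^1 ρ_sc = 0 (vanishes)
  i = 2 (even): a_2 · C_{1} = -4 · 1 = -4

Summing the contributions: ∫_{−2}^{2} p(x) ρ_sc(x) dx = 3 + (-4) = -1.


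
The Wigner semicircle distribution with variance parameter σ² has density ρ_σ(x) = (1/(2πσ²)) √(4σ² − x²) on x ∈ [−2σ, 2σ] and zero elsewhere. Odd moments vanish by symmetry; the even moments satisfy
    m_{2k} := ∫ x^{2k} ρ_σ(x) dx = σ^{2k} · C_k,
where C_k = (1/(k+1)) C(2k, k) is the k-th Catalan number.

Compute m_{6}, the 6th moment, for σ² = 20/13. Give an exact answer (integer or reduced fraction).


By the scaled semicircle moment identity, m_{2k} = σ^{2k} · C_k with k = 3.
C_3 = (1/(k+1)) · C(2k, k) = (1/4) · C(6, 3) = (1/4) · 20 = 5.
σ^{2k} = (σ²)^k = (20/13)^3 = 8000/2197.

Therefore m_{6} = σ^{6} · C_3 = (8000/2197) · 5 = 40000/2197.


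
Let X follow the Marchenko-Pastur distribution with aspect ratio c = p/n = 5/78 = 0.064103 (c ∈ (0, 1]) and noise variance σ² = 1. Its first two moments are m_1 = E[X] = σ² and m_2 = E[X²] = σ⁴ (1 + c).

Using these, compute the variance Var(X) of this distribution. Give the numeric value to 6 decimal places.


m_1 = E[X] = σ² = 1, so m_1² = 1.
m_2 = E[X²] = σ⁴ (1 + c) = 1 · (1 + 0.064103) = 1 · 1.064103 = 1.064103.
(Note m_2 − m_1² simplifies to c · σ⁴ = 0.064103 · 1.)

Var(X) = m_2 − m_1² = 1.064103 − 1 = 0.064103.


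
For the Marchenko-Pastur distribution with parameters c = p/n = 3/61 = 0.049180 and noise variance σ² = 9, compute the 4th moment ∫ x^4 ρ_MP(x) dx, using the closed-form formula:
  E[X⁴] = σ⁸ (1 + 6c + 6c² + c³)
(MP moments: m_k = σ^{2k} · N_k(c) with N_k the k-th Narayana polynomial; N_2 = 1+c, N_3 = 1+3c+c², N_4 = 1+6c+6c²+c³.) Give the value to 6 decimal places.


E[X⁴] = σ⁸ (1 + 6c + 6c² + c³) (fourth MP moment). With σ² = 9 (so σ⁸ = 6561) and c = 3/61 = 0.049180: E[X⁴] = 6561 · (1 + 6·0.049180 + 6·(0.049180)² + (0.049180)³) = 6561 · 1.309713.

So E[X^4] = 8593.027963.


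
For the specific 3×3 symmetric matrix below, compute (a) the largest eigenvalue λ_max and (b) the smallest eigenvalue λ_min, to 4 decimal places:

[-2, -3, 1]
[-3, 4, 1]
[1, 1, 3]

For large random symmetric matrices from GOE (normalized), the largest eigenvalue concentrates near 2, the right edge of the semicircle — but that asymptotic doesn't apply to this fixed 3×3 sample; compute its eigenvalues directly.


Since M is real symmetric, all three eigenvalues are real; they are the roots of det(λI − M) = λ³ − (tr M) λ² + s λ − det M, where s is the sum of the principal 2×2 minors.
tr M = -2 + 4 + 3 = 5.
s = ((-2)·4 − (-3)²) + ((-2)·3 − 1²) + (4·3 − 1²) = -17 + (-7) + 11 = -13.
det M (expand along row 1) = (-2)·11 − (-3)·(-10) + 1·(-7) = -59.
Characteristic polynomial: λ³ − 5λ² − 13λ + 59 = 0.
Substitute λ = y + (tr M)/3 = y + 1.666667 to remove the quadratic term: y³ + p·y + q = 0 with p = s − (tr M)²/3 = -21.333333 and q = −2(tr M)³/27 + (tr M)·s/3 − det M = 28.074074.
Three real roots ⇒ use the trigonometric (Viète) form: r = 2√(−p/3) = 5.333333, φ = arccos(3q/(p·r)) = arccos(-0.740234) = 2.404215 rad.
y_k = r·cos(φ/3 − 2πk/3) for k = 0, 1, 2 gives y = 3.710390, 1.462649, -5.173039.
λ_k = y_k + 1.666667 gives λ = 5.3771, 3.1293, -3.5064 (check: the sum is 5.0000 = tr M).

Hence λ_max = 5.3771 and λ_min = -3.5064.


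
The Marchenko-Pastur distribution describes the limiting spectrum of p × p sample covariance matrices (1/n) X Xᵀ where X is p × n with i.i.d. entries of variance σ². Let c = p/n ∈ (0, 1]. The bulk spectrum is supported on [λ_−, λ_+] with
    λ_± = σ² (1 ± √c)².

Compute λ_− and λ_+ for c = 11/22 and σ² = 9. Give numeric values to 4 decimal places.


c = 11/22 = 0.500000; √c = 0.707107.
λ_− = σ² (1 − √c)² = 9 · (1 − 0.707107)² = 9 · (0.292893)² = 0.772078.
λ_+ = σ² (1 + √c)² = 9 · (1 + 0.707107)² = 9 · (1.707107)² = 26.227922.

Rounded to 4 decimal places: λ_− ≈ 0.7721, λ_+ ≈ 26.2279.


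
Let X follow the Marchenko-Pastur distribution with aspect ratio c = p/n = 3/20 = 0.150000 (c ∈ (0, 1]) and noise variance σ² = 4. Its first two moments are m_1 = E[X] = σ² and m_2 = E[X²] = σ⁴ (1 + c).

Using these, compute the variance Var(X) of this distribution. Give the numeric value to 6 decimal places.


m_1 = E[X] = σ² = 4, so m_1² = 16.
m_2 = E[X²] = σ⁴ (1 + c) = 16 · (1 + 0.150000) = 16 · 1.150000 = 18.400000.
(Note m_2 − m_1² simplifies to c · σ⁴ = 0.150000 · 16.)

Var(X) = m_2 − m_1² = 18.400000 − 16 = 2.400000.


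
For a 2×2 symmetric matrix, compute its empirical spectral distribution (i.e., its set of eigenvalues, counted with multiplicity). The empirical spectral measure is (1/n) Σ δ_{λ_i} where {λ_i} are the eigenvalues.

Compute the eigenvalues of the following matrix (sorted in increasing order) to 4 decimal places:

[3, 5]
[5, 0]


Since M is real symmetric, both eigenvalues are real; they are the roots of det(λI − M) = λ² − (tr M) λ + det M.
tr M = 3 + 0 = 3.
det M = 3·0 − 5² = 0 − 25 = -25.
Characteristic polynomial: λ² − 3λ − 25 = 0.
Discriminant Δ = (tr M)² − 4·det M = 9 − (-100) = 109; √Δ = 10.440307.
λ = (tr M ± √Δ)/2 = (3 ± 10.440307)/2, giving (tr M − √Δ)/2 = -3.7202 and (tr M + √Δ)/2 = 6.7202.

Eigenvalues sorted in increasing order: [-3.7202, 6.7202].


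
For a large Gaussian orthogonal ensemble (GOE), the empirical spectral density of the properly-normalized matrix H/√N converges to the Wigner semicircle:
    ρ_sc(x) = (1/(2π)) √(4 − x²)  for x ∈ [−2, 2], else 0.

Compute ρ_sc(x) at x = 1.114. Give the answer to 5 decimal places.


ρ_sc(x) = (1/(2π)) √(4 − x²). With x = 1.114:
  4 − x² = 4 − (1.114)² = 4 − 1.240996 = 2.759004.
  √(4 − x²) = 1.661025.
  1/(2π) = 0.159155.
  ρ_sc(1.114) = 0.159155 · 1.661025 = 0.264360.

Rounded to 5 decimal places: ρ_sc(1.114) ≈ 0.26436.


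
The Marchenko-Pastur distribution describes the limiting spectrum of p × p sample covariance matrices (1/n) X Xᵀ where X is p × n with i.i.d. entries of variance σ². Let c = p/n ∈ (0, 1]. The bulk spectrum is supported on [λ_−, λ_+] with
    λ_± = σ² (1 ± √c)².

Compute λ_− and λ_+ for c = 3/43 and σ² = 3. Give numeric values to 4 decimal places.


c = 3/43 = 0.069767; √c = 0.264135.
λ_− = σ² (1 − √c)² = 3 · (1 − 0.264135)² = 3 · (0.735865)² = 1.624491.
λ_+ = σ² (1 + √c)² = 3 · (1 + 0.264135)² = 3 · (1.264135)² = 4.794114.

Rounded to 4 decimal places: λ_− ≈ 1.6245, λ_+ ≈ 4.7941.


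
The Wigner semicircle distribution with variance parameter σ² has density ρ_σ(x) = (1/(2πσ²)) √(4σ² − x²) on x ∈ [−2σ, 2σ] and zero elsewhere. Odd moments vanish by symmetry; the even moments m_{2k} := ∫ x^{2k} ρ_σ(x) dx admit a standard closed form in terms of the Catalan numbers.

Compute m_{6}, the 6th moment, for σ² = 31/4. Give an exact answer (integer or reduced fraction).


By the scaled semicircle moment identity, m_{2k} = σ^{2k} · C_k with k = 3.
C_3 = (1/(k+1)) · C(2k, k) = (1/4) · C(6, 3) = (1/4) · 20 = 5.
σ^{2k} = (σ²)^k = (31/4)^3 = 29791/64.

Therefore m_{6} = σ^{6} · C_3 = (29791/64) · 5 = 148955/64.


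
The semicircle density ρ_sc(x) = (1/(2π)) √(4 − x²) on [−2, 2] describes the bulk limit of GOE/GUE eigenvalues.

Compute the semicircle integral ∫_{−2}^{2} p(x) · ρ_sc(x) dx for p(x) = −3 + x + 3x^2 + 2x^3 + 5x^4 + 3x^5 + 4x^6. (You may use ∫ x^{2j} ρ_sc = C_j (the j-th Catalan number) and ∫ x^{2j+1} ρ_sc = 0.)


Write p(x) = Σ a_i x^i, split into monomials and integrate each against ρ_sc separately.
Using ∫ x^{2j} ρ_sc = C_j = (1/(j+1)) C(2j, j) (Catalan numbers) and ∫ x^{2j+1} ρ_sc = 0 (odd monomials vanish by symmetry):
  i = 0 (even): a_0 · C_{0} = -3 · 1 = -3
  i = 1 (odd): ∫ x^1 ρ_sc = 0 (vanishes)
  i = 2 (even): a_2 · C_{1} = 3 · 1 = 3
  i = 3 (odd): ∫ x^3 ρ_sc = 0 (vanishes)
  i = 4 (even): a_4 · C_{2} = 5 · 2 = 10
  i = 5 (odd): ∫ x^5 ρ_sc = 0 (vanishes)
  i = 6 (even): a_6 · C_{3} = 4 · 5 = 20

Summing the contributions: ∫_{−2}^{2} p(x) ρ_sc(x) dx = (-3) + 3 + 10 + 20 = 30.


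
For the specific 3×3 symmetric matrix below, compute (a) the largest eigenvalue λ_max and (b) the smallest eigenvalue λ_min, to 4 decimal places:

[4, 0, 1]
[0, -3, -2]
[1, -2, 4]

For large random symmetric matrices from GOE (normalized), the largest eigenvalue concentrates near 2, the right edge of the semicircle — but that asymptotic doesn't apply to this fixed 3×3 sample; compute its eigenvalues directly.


Since M is real symmetric, all three eigenvalues are real; they are the roots of det(λI − M) = λ³ − (tr M) λ² + s λ − det M, where s is the sum of the principal 2×2 minors.
tr M = 4 + (-3) + 4 = 5.
s = (4·(-3) − 0²) + (4·4 − 1²) + ((-3)·4 − (-2)²) = -12 + 15 + (-16) = -13.
det M (expand along row 1) = 4·(-16) − 0·2 + 1·3 = -61.
Characteristic polynomial: λ³ − 5λ² − 13λ + 61 = 0.
Substitute λ = y + (tr M)/3 = y + 1.666667 to remove the quadratic term: y³ + p·y + q = 0 with p = s − (tr M)²/3 = -21.333333 and q = −2(tr M)³/27 + (tr M)·s/3 − det M = 30.074074.
Three real roots ⇒ use the trigonometric (Viète) form: r = 2√(−p/3) = 5.333333, φ = arccos(3q/(p·r)) = arccos(-0.792969) = 2.486463 rad.
y_k = r·cos(φ/3 − 2πk/3) for k = 0, 1, 2 gives y = 3.603975, 1.602694, -5.206669.
λ_k = y_k + 1.666667 gives λ = 5.2706, 3.2694, -3.5400 (check: the sum is 5.0000 = tr M).

Hence λ_max = 5.2706 and λ_min = -3.5400.


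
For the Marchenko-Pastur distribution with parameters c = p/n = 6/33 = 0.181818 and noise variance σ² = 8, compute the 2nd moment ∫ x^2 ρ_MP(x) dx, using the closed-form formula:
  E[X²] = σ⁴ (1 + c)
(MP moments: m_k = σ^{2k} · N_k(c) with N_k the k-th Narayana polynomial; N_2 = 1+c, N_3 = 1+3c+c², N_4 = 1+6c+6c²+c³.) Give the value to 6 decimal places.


E[X²] = σ⁴ (1 + c) (second MP moment). With σ² = 8 (so σ⁴ = 64) and c = 6/33 = 0.181818: E[X²] = 64 · (1 + 0.181818) = 64 · 1.181818.

So E[X^2] = 75.636364.


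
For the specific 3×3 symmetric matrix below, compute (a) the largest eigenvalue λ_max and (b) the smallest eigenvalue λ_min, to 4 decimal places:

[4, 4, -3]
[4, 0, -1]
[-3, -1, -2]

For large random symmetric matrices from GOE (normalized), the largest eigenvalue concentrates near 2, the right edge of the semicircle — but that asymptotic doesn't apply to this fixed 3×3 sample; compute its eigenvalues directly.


Since M is real symmetric, all three eigenvalues are real; they are the roots of det(λI − M) = λ³ − (tr M) λ² + s λ − det M, where s is the sum of the principal 2×2 minors.
tr M = 4 + 0 + (-2) = 2.
s = (4·0 − 4²) + (4·(-2) − (-3)²) + (0·(-2) − (-1)²) = -16 + (-17) + (-1) = -34.
det M (expand along row 1) = 4·(-1) − 4·(-11) + (-3)·(-4) = 52.
Characteristic polynomial: λ³ − 2λ² − 34λ − 52 = 0.
Substitute λ = y + (tr M)/3 = y + 0.666667 to remove the quadratic term: y³ + p·y + q = 0 with p = s − (tr M)²/3 = -35.333333 and q = −2(tr M)³/27 + (tr M)·s/3 − det M = -75.259259.
Three real roots ⇒ use the trigonometric (Viète) form: r = 2√(−p/3) = 6.863753, φ = arccos(3q/(p·r)) = arccos(0.930968) = 0.373740 rad.
y_k = r·cos(φ/3 − 2πk/3) for k = 0, 1, 2 gives y = 6.810559, -2.666667, -4.143892.
λ_k = y_k + 0.666667 gives λ = 7.4772, -2.0000, -3.4772 (check: the sum is 2.0000 = tr M).

Hence λ_max = 7.4772 and λ_min = -3.4772.


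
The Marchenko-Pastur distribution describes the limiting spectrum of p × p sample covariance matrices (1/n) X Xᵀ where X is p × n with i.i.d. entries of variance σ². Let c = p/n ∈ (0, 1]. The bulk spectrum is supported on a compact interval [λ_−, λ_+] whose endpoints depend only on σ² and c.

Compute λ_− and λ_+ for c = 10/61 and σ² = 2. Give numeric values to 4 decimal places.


c = 10/61 = 0.163934; √c = 0.404888.
λ_− = σ² (1 − √c)² = 2 · (1 − 0.404888)² = 2 · (0.595112)² = 0.708316.
λ_+ = σ² (1 + √c)² = 2 · (1 + 0.404888)² = 2 · (1.404888)² = 3.947422.

Rounded to 4 decimal places: λ_− ≈ 0.7083, λ_+ ≈ 3.9474.


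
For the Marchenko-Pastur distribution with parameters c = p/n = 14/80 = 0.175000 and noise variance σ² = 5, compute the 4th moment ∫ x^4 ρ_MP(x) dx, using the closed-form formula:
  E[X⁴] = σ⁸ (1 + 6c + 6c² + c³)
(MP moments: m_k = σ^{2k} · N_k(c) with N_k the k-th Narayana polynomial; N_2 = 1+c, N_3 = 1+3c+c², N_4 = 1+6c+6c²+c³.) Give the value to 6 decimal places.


E[X⁴] = σ⁸ (1 + 6c + 6c² + c³) (fourth MP moment). With σ² = 5 (so σ⁸ = 625) and c = 14/80 = 0.175000: E[X⁴] = 625 · (1 + 6·0.175000 + 6·(0.175000)² + (0.175000)³) = 625 · 2.239109.

So E[X^4] = 1399.443359.


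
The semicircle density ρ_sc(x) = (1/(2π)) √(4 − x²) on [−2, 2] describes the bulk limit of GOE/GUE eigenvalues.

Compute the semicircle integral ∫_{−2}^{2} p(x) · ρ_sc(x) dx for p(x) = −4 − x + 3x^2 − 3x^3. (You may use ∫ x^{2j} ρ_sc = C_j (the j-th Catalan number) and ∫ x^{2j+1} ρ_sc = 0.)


Write p(x) = Σ a_i x^i, split into monomials and integrate each against ρ_sc separately.
Using ∫ x^{2j} ρ_sc = C_j = (1/(j+1)) C(2j, j) (Catalan numbers) and ∫ x^{2j+1} ρ_sc = 0 (odd monomials vanish by symmetry):
  i = 0 (even): a_0 · C_{0} = -4 · 1 = -4
  i = 1 (odd): ∫ x^1 ρ_sc = 0 (vanishes)
  i = 2 (even): a_2 · C_{1} = 3 · 1 = 3
  i = 3 (odd): ∫ x^3 ρ_sc = 0 (vanishes)

Summing the contributions: ∫_{−2}^{2} p(x) ρ_sc(x) dx = (-4) + 3 = -1.


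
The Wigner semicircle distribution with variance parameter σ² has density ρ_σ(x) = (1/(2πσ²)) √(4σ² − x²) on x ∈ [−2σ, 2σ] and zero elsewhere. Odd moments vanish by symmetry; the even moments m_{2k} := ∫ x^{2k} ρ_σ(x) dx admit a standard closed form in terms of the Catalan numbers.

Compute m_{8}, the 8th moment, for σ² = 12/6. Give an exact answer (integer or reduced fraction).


By the scaled semicircle moment identity, m_{2k} = σ^{2k} · C_k with k = 4.
C_4 = (1/(k+1)) · C(2k, k) = (1/5) · C(8, 4) = (1/5) · 70 = 14.
σ^{2k} = (σ²)^k = (12/6)^4 = 16.

Therefore m_{8} = σ^{8} · C_4 = 16 · 14 = 224.


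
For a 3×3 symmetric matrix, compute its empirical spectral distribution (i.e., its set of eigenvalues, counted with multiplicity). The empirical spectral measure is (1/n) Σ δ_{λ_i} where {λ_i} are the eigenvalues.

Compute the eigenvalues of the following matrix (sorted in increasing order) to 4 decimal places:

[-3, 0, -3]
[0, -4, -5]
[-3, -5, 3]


Since M is real symmetric, all three eigenvalues are real; they are the roots of det(λI − M) = λ³ − (tr M) λ² + s λ − det M, where s is the sum of the principal 2×2 minors.
tr M = -3 + (-4) + 3 = -4.
s = ((-3)·(-4) − 0²) + ((-3)·3 − (-3)²) + ((-4)·3 − (-5)²) = 12 + (-18) + (-37) = -43.
det M (expand along row 1) = (-3)·(-37) − 0·(-15) + (-3)·(-12) = 147.
Characteristic polynomial: λ³ + 4λ² − 43λ − 147 = 0.
Substitute λ = y + (tr M)/3 = y − 1.333333 to remove the quadratic term: y³ + p·y + q = 0 with p = s − (tr M)²/3 = -48.333333 and q = −2(tr M)³/27 + (tr M)·s/3 − det M = -84.925926.
Three real roots ⇒ use the trigonometric (Viète) form: r = 2√(−p/3) = 8.027730, φ = arccos(3q/(p·r)) = arccos(0.656632) = 0.854452 rad.
y_k = r·cos(φ/3 − 2πk/3) for k = 0, 1, 2 gives y = 7.704317, -1.898710, -5.805607.
λ_k = y_k − 1.333333 gives λ = 6.3710, -3.2320, -7.1389 (check: the sum is -4.0000 = tr M).

Eigenvalues sorted in increasing order: [-7.1389, -3.2320, 6.3710].
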